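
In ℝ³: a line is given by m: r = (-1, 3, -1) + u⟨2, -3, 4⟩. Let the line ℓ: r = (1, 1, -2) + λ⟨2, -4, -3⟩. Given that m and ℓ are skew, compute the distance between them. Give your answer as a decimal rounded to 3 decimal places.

0.836

Common perpendicular direction n = (2, -3, 4) × (2, -4, -3) = (25, 14, -2).
With w = (1, 1, -2) − (-1, 3, -1) = (2, -2, -1), w · n = 24.
Distance = |w · n| / |n| = |24| / √825 ≈ 0.836.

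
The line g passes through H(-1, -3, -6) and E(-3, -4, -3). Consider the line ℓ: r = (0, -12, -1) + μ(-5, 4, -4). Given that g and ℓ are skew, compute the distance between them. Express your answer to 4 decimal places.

A direction vector for g is E − H = (-2, -1, 3).
Common perpendicular direction n = (-2, -1, 3) × (-5, 4, -4) = (-8, -23, -13).
With w = (0, -12, -1) − (-1, -3, -6) = (1, -9, 5), w · n = 134.
Distance = |w · n| / |n| = |134| / √762 ≈ 4.8543.

4.8543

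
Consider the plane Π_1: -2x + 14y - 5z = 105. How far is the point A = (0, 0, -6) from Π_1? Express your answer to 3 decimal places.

n·A − d = (-2)·(0) + (14)·(0) + (-5)·(-6) − 105 = -75; |n| = √225.
Distance = |-75| / √225 = 75/√225 ≈ 5.000.

5.000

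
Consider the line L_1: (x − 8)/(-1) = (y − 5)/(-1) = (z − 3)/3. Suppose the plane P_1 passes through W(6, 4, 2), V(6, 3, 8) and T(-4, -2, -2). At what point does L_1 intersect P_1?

L_1 has direction (-1, -1, 3) through (8, 5, 3).
WV = (0, -1, 6), WT = (-10, -6, -4); a normal to P_1 is WV × WT = (40, -60, -10).
Using W: P_1 has equation 40x - 60y - 10z = -20.
Substitute r = (8, 5, 3) + t(-1, -1, 3) into the plane: -10 + (-10)t = -20, so t = 1.
Intersection: (8, 5, 3) + 1·(-1, -1, 3) = (7, 4, 6).

(7, 4, 6)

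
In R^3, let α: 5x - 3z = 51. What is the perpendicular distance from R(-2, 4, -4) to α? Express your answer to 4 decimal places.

8.4034

n·R − d = (5)·(-2) + (0)·(4) + (-3)·(-4) − 51 = -49; |n| = √34.
Distance = |-49| / √34 = 49/√34 ≈ 8.4034.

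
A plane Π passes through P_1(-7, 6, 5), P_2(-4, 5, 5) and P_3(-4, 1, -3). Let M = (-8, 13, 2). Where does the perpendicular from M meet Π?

(-10, 7, 5)

P_1P_2 = (3, -1, 0), P_1P_3 = (3, -5, -8); a normal to Π is P_1P_2 × P_1P_3 = (8, 24, -12).
Using P_1: Π has equation 8x + 24y - 12z = 28.
Foot = M − λn with λ = (n·M − d)/|n|² = (224 − 28)/784 = 1/4.
Foot = (-8, 13, 2) − (1/4)·(8, 24, -12) = (-10, 7, 5).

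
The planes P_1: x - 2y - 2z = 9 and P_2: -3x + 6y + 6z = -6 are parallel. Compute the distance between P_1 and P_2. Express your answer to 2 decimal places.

Rescale P_2 by 1/(-3): x - 2y - 2z = 2. Then distance = |9 − 2| / √9 ≈ 2.33.

2.33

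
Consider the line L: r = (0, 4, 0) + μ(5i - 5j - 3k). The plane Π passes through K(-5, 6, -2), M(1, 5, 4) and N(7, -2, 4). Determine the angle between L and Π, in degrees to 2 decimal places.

15.80

KM = (6, -1, 6), KN = (12, -8, 6); a normal to Π is KM × KN = (42, 36, -36).
Using K: Π has equation 42x + 36y - 36z = 78.
sin θ = |n·v| / (|n||v|) = |138| / (√4356 · √59) = 0.27221.
θ ≈ 15.80°.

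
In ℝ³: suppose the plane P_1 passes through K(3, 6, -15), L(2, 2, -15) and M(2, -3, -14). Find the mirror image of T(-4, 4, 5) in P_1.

(20, -2, -25)

KL = (-1, -4, 0), KM = (-1, -9, 1); a normal to P_1 is KL × KM = (-4, 1, 5).
Using K: P_1 has equation -4x + y + 5z = -81.
λ = (n·T − d)/|n|² = (45 − (-81))/42 = 3.
Reflection = T − 2λn = (-4, 4, 5) − 6·(-4, 1, 5) = (20, -2, -25).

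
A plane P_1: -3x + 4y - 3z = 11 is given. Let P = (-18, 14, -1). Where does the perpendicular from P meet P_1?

Foot = P − λn with λ = (n·P − d)/|n|² = (113 − 11)/34 = 3.
Foot = (-18, 14, -1) − 3·(-3, 4, -3) = (-9, 2, 8).

(-9, 2, 8)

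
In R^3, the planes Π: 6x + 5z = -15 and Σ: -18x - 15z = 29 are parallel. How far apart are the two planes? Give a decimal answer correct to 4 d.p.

0.6829

Rescale Σ by 1/(-3): 6x + 5z = -29/3. Then distance = |-15 − (-29/3)| / √61 ≈ 0.6829.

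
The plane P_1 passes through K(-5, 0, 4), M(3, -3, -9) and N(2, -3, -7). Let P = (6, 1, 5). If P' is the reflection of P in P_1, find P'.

(-10, -7, -3)

KM = (8, -3, -13), KN = (7, -3, -11); a normal to P_1 is KM × KN = (-6, -3, -3).
Using K: P_1 has equation -6x - 3y - 3z = 18.
λ = (n·P − d)/|n|² = (-54 − 18)/54 = -4/3.
Reflection = P − 2λn = (6, 1, 5) − (-8/3)·(-6, -3, -3) = (-10, -7, -3).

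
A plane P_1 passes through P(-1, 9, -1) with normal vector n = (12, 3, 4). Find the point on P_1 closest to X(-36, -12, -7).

(0, -3, 5)

P_1: n·r = n·P gives 12x + 3y + 4z = 11.
Foot = X − λn with λ = (n·X − d)/|n|² = (-496 − 11)/169 = -3.
Foot = (-36, -12, -7) − (-3)·(12, 3, 4) = (0, -3, 5).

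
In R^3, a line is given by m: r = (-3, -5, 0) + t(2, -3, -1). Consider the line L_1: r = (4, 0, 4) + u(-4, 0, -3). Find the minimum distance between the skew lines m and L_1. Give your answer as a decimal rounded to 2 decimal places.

Common perpendicular direction n = (2, -3, -1) × (-4, 0, -3) = (9, 10, -12).
With w = (4, 0, 4) − (-3, -5, 0) = (7, 5, 4), w · n = 65.
Distance = |w · n| / |n| = |65| / √325 ≈ 3.61.

3.61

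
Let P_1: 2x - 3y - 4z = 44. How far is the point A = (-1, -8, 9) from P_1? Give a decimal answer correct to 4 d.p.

n·A − d = (2)·(-1) + (-3)·(-8) + (-4)·(9) − 44 = -58; |n| = √29.
Distance = |-58| / √29 = 58/√29 ≈ 10.7703.

10.7703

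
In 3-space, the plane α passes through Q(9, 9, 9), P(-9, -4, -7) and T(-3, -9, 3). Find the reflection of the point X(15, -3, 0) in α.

QP = (-18, -13, -16), QT = (-12, -18, -6); a normal to α is QP × QT = (-210, 84, 168).
Using Q: α has equation -210x + 84y + 168z = 378.
λ = (n·X − d)/|n|² = (-3402 − 378)/79380 = -1/21.
Reflection = X − 2λn = (15, -3, 0) − (-2/21)·(-210, 84, 168) = (-5, 5, 16).

(-5, 5, 16)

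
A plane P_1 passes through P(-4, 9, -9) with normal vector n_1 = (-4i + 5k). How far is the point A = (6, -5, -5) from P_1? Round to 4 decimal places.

3.1235

P_1: n_1·r = n_1·P gives -4x + 5z = -29.
n·A − d = (-4)·(6) + (0)·(-5) + (5)·(-5) − (-29) = -20; |n| = √41.
Distance = |-20| / √41 = 20/√41 ≈ 3.1235.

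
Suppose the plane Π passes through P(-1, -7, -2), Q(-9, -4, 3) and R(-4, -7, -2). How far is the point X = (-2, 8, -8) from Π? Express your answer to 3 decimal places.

PQ = (-8, 3, 5), PR = (-3, 0, 0); a normal to Π is PQ × PR = (0, -15, 9).
Using P: Π has equation -15y + 9z = 87.
n·X − d = (0)·(-2) + (-15)·(8) + (9)·(-8) − 87 = -279; |n| = √306.
Distance = |-279| / √306 = 279/√306 ≈ 15.949.

15.949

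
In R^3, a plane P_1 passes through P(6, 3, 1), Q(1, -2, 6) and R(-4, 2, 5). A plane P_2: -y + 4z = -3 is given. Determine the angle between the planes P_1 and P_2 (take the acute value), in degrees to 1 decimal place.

49.6

PQ = (-5, -5, 5), PR = (-10, -1, 4); a normal to P_1 is PQ × PR = (-15, -30, -45).
Using P: P_1 has equation -15x - 30y - 45z = -225.
cos θ = |n₁·n₂| / (|n₁||n₂|) = |-150| / (√3150 · √17).
θ = arccos(0.64820) ≈ 49.6°.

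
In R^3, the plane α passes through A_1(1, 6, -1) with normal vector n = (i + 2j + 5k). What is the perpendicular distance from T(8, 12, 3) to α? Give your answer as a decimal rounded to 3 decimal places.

α: n·r = n·A_1 gives x + 2y + 5z = 8.
n·T − d = (1)·(8) + (2)·(12) + (5)·(3) − 8 = 39; |n| = √30.
Distance = |39| / √30 = 39/√30 ≈ 7.120.

7.120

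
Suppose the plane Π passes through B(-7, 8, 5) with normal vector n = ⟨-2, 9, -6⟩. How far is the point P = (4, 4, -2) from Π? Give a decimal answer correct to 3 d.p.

Π: n·r = n·B gives -2x + 9y - 6z = 56.
n·P − d = (-2)·(4) + (9)·(4) + (-6)·(-2) − 56 = -16; |n| = √121.
Distance = |-16| / √121 = 16/√121 ≈ 1.455.

1.455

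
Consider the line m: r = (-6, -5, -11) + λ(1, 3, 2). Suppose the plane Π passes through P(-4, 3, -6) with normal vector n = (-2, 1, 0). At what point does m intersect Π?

(-2, 7, -3)

Π: n·r = n·P gives -2x + y = 11.
Substitute r = (-6, -5, -11) + t(1, 3, 2) into the plane: 7 + 1t = 11, so t = 4.
Intersection: (-6, -5, -11) + 4·(1, 3, 2) = (-2, 7, -3).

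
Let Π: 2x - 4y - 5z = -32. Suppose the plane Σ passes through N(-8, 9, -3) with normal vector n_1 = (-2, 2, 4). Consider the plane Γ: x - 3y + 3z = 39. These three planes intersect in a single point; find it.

Σ: n_1·r = n_1·N gives -2x + 2y + 4z = 22.
Solving the 3×3 linear system 2x - 4y - 5z = -32, -2x + 2y + 4z = 22, x - 3y + 3z = 39 (e.g. by elimination or Cramer's rule, determinant = -24) gives (9, 0, 10).

(9, 0, 10)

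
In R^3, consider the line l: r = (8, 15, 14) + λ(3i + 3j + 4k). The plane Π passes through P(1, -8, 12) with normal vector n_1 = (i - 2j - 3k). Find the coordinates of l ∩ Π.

Π: n_1·r = n_1·P gives x - 2y - 3z = -19.
Substitute r = (8, 15, 14) + t(3, 3, 4) into the plane: -64 + (-15)t = -19, so t = -3.
Intersection: (8, 15, 14) + (-3)·(3, 3, 4) = (-1, 6, 2).

(-1, 6, 2)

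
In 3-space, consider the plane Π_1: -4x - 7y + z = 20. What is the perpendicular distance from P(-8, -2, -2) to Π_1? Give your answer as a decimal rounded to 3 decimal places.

2.954

n·P − d = (-4)·(-8) + (-7)·(-2) + (1)·(-2) − 20 = 24; |n| = √66.
Distance = |24| / √66 = 24/√66 ≈ 2.954.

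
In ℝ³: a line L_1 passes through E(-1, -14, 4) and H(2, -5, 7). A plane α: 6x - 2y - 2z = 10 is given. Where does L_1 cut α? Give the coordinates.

A direction vector for L_1 is H − E = (3, 9, 3).
Substitute r = (-1, -14, 4) + t(3, 9, 3) into the plane: 14 + (-6)t = 10, so t = 2/3.
Intersection: (-1, -14, 4) + (2/3)·(3, 9, 3) = (1, -8, 6).

(1, -8, 6)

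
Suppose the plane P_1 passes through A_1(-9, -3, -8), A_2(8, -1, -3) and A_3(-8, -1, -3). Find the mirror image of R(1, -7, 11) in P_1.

(1, 13, 3)

A_1A_2 = (17, 2, 5), A_1A_3 = (1, 2, 5); a normal to P_1 is A_1A_2 × A_1A_3 = (0, -80, 32).
Using A_1: P_1 has equation -80y + 32z = -16.
λ = (n·R − d)/|n|² = (912 − (-16))/7424 = 1/8.
Reflection = R − 2λn = (1, -7, 11) − (1/4)·(0, -80, 32) = (1, 13, 3).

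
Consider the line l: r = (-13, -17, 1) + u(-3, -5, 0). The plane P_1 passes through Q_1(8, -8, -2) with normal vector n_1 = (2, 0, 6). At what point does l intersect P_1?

(-1, 3, 1)

P_1: n_1·r = n_1·Q_1 gives 2x + 6z = 4.
Substitute r = (-13, -17, 1) + t(-3, -5, 0) into the plane: -20 + (-6)t = 4, so t = -4.
Intersection: (-13, -17, 1) + (-4)·(-3, -5, 0) = (-1, 3, 1).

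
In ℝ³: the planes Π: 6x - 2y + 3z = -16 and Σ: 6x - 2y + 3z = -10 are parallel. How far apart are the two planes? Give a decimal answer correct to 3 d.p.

Same normal n = (6, -2, 3) with |n| = √49; distance = |-16 − (-10)| / |n| = 6/√49 ≈ 0.857.

0.857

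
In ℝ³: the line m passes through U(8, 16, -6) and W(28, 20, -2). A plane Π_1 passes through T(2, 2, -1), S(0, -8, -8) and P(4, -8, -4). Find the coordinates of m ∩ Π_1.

A direction vector for m is W − U = (20, 4, 4).
TS = (-2, -10, -7), TP = (2, -10, -3); a normal to Π_1 is TS × TP = (-40, -20, 40).
Using T: Π_1 has equation -40x - 20y + 40z = -160.
Substitute r = (8, 16, -6) + t(20, 4, 4) into the plane: -880 + (-720)t = -160, so t = -1.
Intersection: (8, 16, -6) + (-1)·(20, 4, 4) = (-12, 12, -10).

(-12, 12, -10)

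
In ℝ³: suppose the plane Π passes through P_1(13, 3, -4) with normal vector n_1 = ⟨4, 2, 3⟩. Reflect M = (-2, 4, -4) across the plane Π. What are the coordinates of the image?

(14, 12, 8)

Π: n_1·r = n_1·P_1 gives 4x + 2y + 3z = 46.
λ = (n·M − d)/|n|² = (-12 − 46)/29 = -2.
Reflection = M − 2λn = (-2, 4, -4) − (-4)·(4, 2, 3) = (14, 12, 8).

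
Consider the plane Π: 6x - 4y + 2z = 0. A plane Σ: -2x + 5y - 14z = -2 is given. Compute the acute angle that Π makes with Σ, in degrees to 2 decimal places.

57.69

cos θ = |n₁·n₂| / (|n₁||n₂|) = |-60| / (√56 · √225).
θ = arccos(0.53452) ≈ 57.69°.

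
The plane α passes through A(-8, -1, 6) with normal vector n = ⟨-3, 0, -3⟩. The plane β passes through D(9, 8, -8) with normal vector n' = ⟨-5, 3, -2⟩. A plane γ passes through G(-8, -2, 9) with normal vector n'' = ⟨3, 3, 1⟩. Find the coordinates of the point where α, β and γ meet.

α: n·r = n·A gives -3x - 3z = 6.
β: n'·r = n'·D gives -5x + 3y - 2z = -5.
γ: n''·r = n''·G gives 3x + 3y + z = -21.
Solving the 3×3 linear system -3x - 3z = 6, -5x + 3y - 2z = -5, 3x + 3y + z = -21 (e.g. by elimination or Cramer's rule, determinant = 45) gives (-2, -5, 0).

(-2, -5, 0)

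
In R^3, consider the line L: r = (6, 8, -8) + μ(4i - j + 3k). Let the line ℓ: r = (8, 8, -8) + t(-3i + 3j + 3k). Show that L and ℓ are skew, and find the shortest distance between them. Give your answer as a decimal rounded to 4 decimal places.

Common perpendicular direction n = (4, -1, 3) × (-3, 3, 3) = (-12, -21, 9).
With w = (8, 8, -8) − (6, 8, -8) = (2, 0, 0), w · n = -24.
Since n ≠ 0 the lines are not parallel, and w · n = -24 ≠ 0 so they do not intersect; hence they are skew.
Distance = |w · n| / |n| = |-24| / √666 ≈ 0.9300.

0.9300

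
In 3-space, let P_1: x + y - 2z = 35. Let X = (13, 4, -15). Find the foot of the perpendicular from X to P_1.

Foot = X − λn with λ = (n·X − d)/|n|² = (47 − 35)/6 = 2.
Foot = (13, 4, -15) − 2·(1, 1, -2) = (11, 2, -11).

(11, 2, -11)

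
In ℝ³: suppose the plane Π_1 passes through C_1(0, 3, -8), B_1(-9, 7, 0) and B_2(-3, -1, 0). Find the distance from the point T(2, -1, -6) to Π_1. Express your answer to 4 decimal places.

C_1B_1 = (-9, 4, 8), C_1B_2 = (-3, -4, 8); a normal to Π_1 is C_1B_1 × C_1B_2 = (64, 48, 48).
Using C_1: Π_1 has equation 64x + 48y + 48z = -240.
n·T − d = (64)·(2) + (48)·(-1) + (48)·(-6) − (-240) = 32; |n| = √8704.
Distance = |32| / √8704 = 32/√8704 ≈ 0.3430.

0.3430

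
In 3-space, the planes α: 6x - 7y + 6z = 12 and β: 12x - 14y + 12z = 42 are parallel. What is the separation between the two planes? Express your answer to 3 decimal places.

Rescale β by 1/2: 6x - 7y + 6z = 21. Then distance = |12 − 21| / √121 ≈ 0.818.

0.818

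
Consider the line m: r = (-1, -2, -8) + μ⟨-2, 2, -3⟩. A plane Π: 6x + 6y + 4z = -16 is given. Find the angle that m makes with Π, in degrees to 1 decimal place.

sin θ = |n·v| / (|n||v|) = |-12| / (√88 · √17) = 0.31025.
θ ≈ 18.1°.

18.1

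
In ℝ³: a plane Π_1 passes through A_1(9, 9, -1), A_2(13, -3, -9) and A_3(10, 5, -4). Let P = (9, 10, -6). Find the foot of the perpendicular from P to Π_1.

(7, 8, -4)

A_1A_2 = (4, -12, -8), A_1A_3 = (1, -4, -3); a normal to Π_1 is A_1A_2 × A_1A_3 = (4, 4, -4).
Using A_1: Π_1 has equation 4x + 4y - 4z = 76.
Foot = P − λn with λ = (n·P − d)/|n|² = (100 − 76)/48 = 1/2.
Foot = (9, 10, -6) − (1/2)·(4, 4, -4) = (7, 8, -4).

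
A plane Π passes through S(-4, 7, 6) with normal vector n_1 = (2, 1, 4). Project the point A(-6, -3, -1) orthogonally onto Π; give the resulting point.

(-2, -1, 7)

Π: n_1·r = n_1·S gives 2x + y + 4z = 23.
Foot = A − λn with λ = (n·A − d)/|n|² = (-19 − 23)/21 = -2.
Foot = (-6, -3, -1) − (-2)·(2, 1, 4) = (-2, -1, 7).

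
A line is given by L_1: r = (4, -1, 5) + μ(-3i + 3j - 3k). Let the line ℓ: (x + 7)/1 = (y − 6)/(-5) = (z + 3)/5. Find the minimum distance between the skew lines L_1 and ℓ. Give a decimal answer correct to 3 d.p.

ℓ has direction (1, -5, 5) through (-7, 6, -3).
Common perpendicular direction n = (-3, 3, -3) × (1, -5, 5) = (0, 12, 12).
With w = (-7, 6, -3) − (4, -1, 5) = (-11, 7, -8), w · n = -12.
Distance = |w · n| / |n| = |-12| / √288 ≈ 0.707.

0.707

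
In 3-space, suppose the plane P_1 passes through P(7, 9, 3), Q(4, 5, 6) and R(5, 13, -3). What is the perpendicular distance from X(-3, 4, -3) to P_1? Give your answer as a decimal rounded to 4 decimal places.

3.5857

PQ = (-3, -4, 3), PR = (-2, 4, -6); a normal to P_1 is PQ × PR = (12, -24, -20).
Using P: P_1 has equation 12x - 24y - 20z = -192.
n·X − d = (12)·(-3) + (-24)·(4) + (-20)·(-3) − (-192) = 120; |n| = √1120.
Distance = |120| / √1120 = 120/√1120 ≈ 3.5857.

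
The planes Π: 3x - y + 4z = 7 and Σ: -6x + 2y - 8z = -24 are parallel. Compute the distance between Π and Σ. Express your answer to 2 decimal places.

0.98

Rescale Σ by 1/(-2): 3x - y + 4z = 12. Then distance = |7 − 12| / √26 ≈ 0.98.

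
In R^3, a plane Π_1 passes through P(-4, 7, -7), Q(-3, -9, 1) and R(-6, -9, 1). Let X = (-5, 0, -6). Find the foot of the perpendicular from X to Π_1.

PQ = (1, -16, 8), PR = (-2, -16, 8); a normal to Π_1 is PQ × PR = (0, -24, -48).
Using P: Π_1 has equation -24y - 48z = 168.
Foot = X − λn with λ = (n·X − d)/|n|² = (288 − 168)/2880 = 1/24.
Foot = (-5, 0, -6) − (1/24)·(0, -24, -48) = (-5, 1, -4).

(-5, 1, -4)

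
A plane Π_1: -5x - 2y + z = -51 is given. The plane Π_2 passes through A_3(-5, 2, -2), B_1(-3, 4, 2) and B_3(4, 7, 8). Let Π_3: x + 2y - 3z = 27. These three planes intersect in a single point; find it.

(9, 0, -6)

A_3B_1 = (2, 2, 4), A_3B_3 = (9, 5, 10); a normal to Π_2 is A_3B_1 × A_3B_3 = (0, 16, -8).
Using A_3: Π_2 has equation 16y - 8z = 48.
Solving the 3×3 linear system -5x - 2y + z = -51, 16y - 8z = 48, x + 2y - 3z = 27 (e.g. by elimination or Cramer's rule, determinant = 160) gives (9, 0, -6).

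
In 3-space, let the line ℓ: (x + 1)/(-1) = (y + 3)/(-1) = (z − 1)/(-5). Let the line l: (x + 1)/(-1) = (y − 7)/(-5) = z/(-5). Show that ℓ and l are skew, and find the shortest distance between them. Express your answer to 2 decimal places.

0.20

ℓ has direction (-1, -1, -5) through (-1, -3, 1).
l has direction (-1, -5, -5) through (-1, 7, 0).
Common perpendicular direction n = (-1, -1, -5) × (-1, -5, -5) = (-20, 0, 4).
With w = (-1, 7, 0) − (-1, -3, 1) = (0, 10, -1), w · n = -4.
Since n ≠ 0 the lines are not parallel, and w · n = -4 ≠ 0 so they do not intersect; hence they are skew.
Distance = |w · n| / |n| = |-4| / √416 ≈ 0.20.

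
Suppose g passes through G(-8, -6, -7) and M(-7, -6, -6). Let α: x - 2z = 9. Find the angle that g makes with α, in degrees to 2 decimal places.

18.43

A direction vector for g is M − G = (1, 0, 1).
sin θ = |n·v| / (|n||v|) = |-1| / (√5 · √2) = 0.31623.
θ ≈ 18.43°.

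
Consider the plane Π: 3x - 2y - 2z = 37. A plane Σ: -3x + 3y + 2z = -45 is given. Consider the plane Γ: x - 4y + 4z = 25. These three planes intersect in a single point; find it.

Solving the 3×3 linear system 3x - 2y - 2z = 37, -3x + 3y + 2z = -45, x - 4y + 4z = 25 (e.g. by elimination or Cramer's rule, determinant = 14) gives (5, -8, -3).

(5, -8, -3)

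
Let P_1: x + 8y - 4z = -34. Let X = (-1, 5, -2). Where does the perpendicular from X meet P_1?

(-2, -3, 2)

Foot = X − λn with λ = (n·X − d)/|n|² = (47 − (-34))/81 = 1.
Foot = (-1, 5, -2) − 1·(1, 8, -4) = (-2, -3, 2).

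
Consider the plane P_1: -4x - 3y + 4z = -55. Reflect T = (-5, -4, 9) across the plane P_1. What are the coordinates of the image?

λ = (n·T − d)/|n|² = (68 − (-55))/41 = 3.
Reflection = T − 2λn = (-5, -4, 9) − 6·(-4, -3, 4) = (19, 14, -15).

(19, 14, -15)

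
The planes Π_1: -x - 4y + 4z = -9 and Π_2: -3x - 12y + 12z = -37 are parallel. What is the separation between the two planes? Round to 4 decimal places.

Rescale Π_2 by 1/3: -x - 4y + 4z = -37/3. Then distance = |-9 − (-37/3)| / √33 ≈ 0.5803.

0.5803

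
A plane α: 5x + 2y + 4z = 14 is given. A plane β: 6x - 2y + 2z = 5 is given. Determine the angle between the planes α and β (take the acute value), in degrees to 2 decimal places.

cos θ = |n₁·n₂| / (|n₁||n₂|) = |34| / (√45 · √44).
θ = arccos(0.76409) ≈ 40.17°.

40.17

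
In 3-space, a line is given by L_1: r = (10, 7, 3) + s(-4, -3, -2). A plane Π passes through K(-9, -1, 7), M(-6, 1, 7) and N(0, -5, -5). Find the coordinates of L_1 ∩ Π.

KM = (3, 2, 0), KN = (9, -4, -12); a normal to Π is KM × KN = (-24, 36, -30).
Using K: Π has equation -24x + 36y - 30z = -30.
Substitute r = (10, 7, 3) + t(-4, -3, -2) into the plane: -78 + 48t = -30, so t = 1.
Intersection: (10, 7, 3) + 1·(-4, -3, -2) = (6, 4, 1).

(6, 4, 1)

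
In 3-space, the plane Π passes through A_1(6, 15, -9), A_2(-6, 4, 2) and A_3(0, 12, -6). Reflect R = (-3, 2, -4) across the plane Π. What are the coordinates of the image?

A_1A_2 = (-12, -11, 11), A_1A_3 = (-6, -3, 3); a normal to Π is A_1A_2 × A_1A_3 = (0, -30, -30).
Using A_1: Π has equation -30y - 30z = -180.
λ = (n·R − d)/|n|² = (60 − (-180))/1800 = 2/15.
Reflection = R − 2λn = (-3, 2, -4) − (4/15)·(0, -30, -30) = (-3, 10, 4).

(-3, 10, 4)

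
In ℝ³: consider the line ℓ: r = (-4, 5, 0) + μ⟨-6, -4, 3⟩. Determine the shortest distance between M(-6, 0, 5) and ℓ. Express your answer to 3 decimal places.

Taking (-4, 5, 0) on ℓ with direction v = (-6, -4, 3): w = M − (-4, 5, 0) = (-2, -5, 5), and w × v = (5, -24, -22).
Distance = |w × v| / |v| = √1085 / √61 ≈ 4.217.

4.217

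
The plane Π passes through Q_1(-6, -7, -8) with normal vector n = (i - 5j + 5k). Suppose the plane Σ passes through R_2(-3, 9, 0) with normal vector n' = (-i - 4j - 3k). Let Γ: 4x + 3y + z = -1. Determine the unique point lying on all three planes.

(-6, 6, 5)

Π: n·r = n·Q_1 gives x - 5y + 5z = -11.
Σ: n'·r = n'·R_2 gives -x - 4y - 3z = -33.
Solving the 3×3 linear system x - 5y + 5z = -11, -x - 4y - 3z = -33, 4x + 3y + z = -1 (e.g. by elimination or Cramer's rule, determinant = 125) gives (-6, 6, 5).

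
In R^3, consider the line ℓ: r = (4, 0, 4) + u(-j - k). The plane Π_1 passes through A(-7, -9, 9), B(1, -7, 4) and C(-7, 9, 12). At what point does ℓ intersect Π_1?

(4, -1, 3)

AB = (8, 2, -5), AC = (0, 18, 3); a normal to Π_1 is AB × AC = (96, -24, 144).
Using A: Π_1 has equation 96x - 24y + 144z = 840.
Substitute r = (4, 0, 4) + t(0, -1, -1) into the plane: 960 + (-120)t = 840, so t = 1.
Intersection: (4, 0, 4) + 1·(0, -1, -1) = (4, -1, 3).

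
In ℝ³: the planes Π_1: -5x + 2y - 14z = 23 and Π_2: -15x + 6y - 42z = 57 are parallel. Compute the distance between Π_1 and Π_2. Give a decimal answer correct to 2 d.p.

0.27

Rescale Π_2 by 1/3: -5x + 2y - 14z = 19. Then distance = |23 − 19| / √225 ≈ 0.27.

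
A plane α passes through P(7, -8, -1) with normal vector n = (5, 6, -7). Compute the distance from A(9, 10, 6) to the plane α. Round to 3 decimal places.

α: n·r = n·P gives 5x + 6y - 7z = -6.
n·A − d = (5)·(9) + (6)·(10) + (-7)·(6) − (-6) = 69; |n| = √110.
Distance = |69| / √110 = 69/√110 ≈ 6.579.

6.579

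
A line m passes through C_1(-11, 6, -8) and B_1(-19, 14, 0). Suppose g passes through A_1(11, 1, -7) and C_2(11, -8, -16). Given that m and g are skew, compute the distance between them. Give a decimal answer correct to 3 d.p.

A direction vector for m is B_1 − C_1 = (-8, 8, 8).
A direction vector for g is C_2 − A_1 = (0, -9, -9).
Common perpendicular direction n = (-8, 8, 8) × (0, -9, -9) = (0, -72, 72).
With w = (11, 1, -7) − (-11, 6, -8) = (22, -5, 1), w · n = 432.
Distance = |w · n| / |n| = |432| / √10368 ≈ 4.243.

4.243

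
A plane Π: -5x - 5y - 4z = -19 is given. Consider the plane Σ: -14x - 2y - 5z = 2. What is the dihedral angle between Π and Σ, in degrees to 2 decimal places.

34.85

cos θ = |n₁·n₂| / (|n₁||n₂|) = |100| / (√66 · √225).
θ = arccos(0.82061) ≈ 34.85°.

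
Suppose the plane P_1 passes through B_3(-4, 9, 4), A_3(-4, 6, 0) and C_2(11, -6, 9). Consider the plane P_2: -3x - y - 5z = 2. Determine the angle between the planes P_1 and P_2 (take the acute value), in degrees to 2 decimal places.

B_3A_3 = (0, -3, -4), B_3C_2 = (15, -15, 5); a normal to P_1 is B_3A_3 × B_3C_2 = (-75, -60, 45).
Using B_3: P_1 has equation -75x - 60y + 45z = -60.
cos θ = |n₁·n₂| / (|n₁||n₂|) = |60| / (√11250 · √35).
θ = arccos(0.09562) ≈ 84.51°.

84.51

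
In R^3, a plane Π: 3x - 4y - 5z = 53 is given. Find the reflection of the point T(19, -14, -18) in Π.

λ = (n·T − d)/|n|² = (203 − 53)/50 = 3.
Reflection = T − 2λn = (19, -14, -18) − 6·(3, -4, -5) = (1, 10, 12).

(1, 10, 12)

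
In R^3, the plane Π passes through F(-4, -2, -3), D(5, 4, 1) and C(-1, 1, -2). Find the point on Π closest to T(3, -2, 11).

(7, -4, 5)

FD = (9, 6, 4), FC = (3, 3, 1); a normal to Π is FD × FC = (-6, 3, 9).
Using F: Π has equation -6x + 3y + 9z = -9.
Foot = T − λn with λ = (n·T − d)/|n|² = (75 − (-9))/126 = 2/3.
Foot = (3, -2, 11) − (2/3)·(-6, 3, 9) = (7, -4, 5).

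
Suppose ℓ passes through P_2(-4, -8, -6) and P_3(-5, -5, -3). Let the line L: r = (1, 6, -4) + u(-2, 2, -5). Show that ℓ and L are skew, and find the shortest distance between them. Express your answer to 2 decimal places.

10.44

A direction vector for ℓ is P_3 − P_2 = (-1, 3, 3).
Common perpendicular direction n = (-1, 3, 3) × (-2, 2, -5) = (-21, -11, 4).
With w = (1, 6, -4) − (-4, -8, -6) = (5, 14, 2), w · n = -251.
Since n ≠ 0 the lines are not parallel, and w · n = -251 ≠ 0 so they do not intersect; hence they are skew.
Distance = |w · n| / |n| = |-251| / √578 ≈ 10.44.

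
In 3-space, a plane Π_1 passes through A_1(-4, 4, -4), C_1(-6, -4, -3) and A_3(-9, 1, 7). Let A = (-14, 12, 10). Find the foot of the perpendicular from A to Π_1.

(-9, 11, 12)

A_1C_1 = (-2, -8, 1), A_1A_3 = (-5, -3, 11); a normal to Π_1 is A_1C_1 × A_1A_3 = (-85, 17, -34).
Using A_1: Π_1 has equation -85x + 17y - 34z = 544.
Foot = A − λn with λ = (n·A − d)/|n|² = (1054 − 544)/8670 = 1/17.
Foot = (-14, 12, 10) − (1/17)·(-85, 17, -34) = (-9, 11, 12).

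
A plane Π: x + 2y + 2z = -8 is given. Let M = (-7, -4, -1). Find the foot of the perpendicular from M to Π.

(-6, -2, 1)

Foot = M − λn with λ = (n·M − d)/|n|² = (-17 − (-8))/9 = -1.
Foot = (-7, -4, -1) − (-1)·(1, 2, 2) = (-6, -2, 1).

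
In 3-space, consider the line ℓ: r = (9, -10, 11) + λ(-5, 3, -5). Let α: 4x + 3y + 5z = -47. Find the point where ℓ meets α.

(-6, -1, -4)

Substitute r = (9, -10, 11) + t(-5, 3, -5) into the plane: 61 + (-36)t = -47, so t = 3.
Intersection: (9, -10, 11) + 3·(-5, 3, -5) = (-6, -1, -4).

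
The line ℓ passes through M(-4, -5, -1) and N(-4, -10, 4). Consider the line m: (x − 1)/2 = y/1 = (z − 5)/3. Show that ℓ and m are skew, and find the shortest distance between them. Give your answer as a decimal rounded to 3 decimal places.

A direction vector for ℓ is N − M = (0, -5, 5).
m has direction (2, 1, 3) through (1, 0, 5).
Common perpendicular direction n = (0, -5, 5) × (2, 1, 3) = (-20, 10, 10).
With w = (1, 0, 5) − (-4, -5, -1) = (5, 5, 6), w · n = 10.
Since n ≠ 0 the lines are not parallel, and w · n = 10 ≠ 0 so they do not intersect; hence they are skew.
Distance = |w · n| / |n| = |10| / √600 ≈ 0.408.

0.408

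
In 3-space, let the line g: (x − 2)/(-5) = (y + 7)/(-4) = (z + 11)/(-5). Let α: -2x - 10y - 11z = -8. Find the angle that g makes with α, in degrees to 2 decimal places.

59.50

g has direction (-5, -4, -5) through (2, -7, -11).
sin θ = |n·v| / (|n||v|) = |105| / (√225 · √66) = 0.86164.
θ ≈ 59.50°.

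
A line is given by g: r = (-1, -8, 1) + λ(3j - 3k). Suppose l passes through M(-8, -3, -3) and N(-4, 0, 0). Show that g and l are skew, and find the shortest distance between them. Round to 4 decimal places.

A direction vector for l is N − M = (4, 3, 3).
Common perpendicular direction n = (0, 3, -3) × (4, 3, 3) = (18, -12, -12).
With w = (-8, -3, -3) − (-1, -8, 1) = (-7, 5, -4), w · n = -138.
Since n ≠ 0 the lines are not parallel, and w · n = -138 ≠ 0 so they do not intersect; hence they are skew.
Distance = |w · n| / |n| = |-138| / √612 ≈ 5.5783.

5.5783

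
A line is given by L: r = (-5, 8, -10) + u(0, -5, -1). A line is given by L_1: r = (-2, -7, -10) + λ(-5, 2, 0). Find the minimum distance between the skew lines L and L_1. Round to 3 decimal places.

2.698

Common perpendicular direction n = (0, -5, -1) × (-5, 2, 0) = (2, 5, -25).
With w = (-2, -7, -10) − (-5, 8, -10) = (3, -15, 0), w · n = -69.
Distance = |w · n| / |n| = |-69| / √654 ≈ 2.698.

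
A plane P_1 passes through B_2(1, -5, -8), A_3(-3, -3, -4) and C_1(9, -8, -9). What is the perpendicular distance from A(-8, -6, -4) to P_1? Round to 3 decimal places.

B_2A_3 = (-4, 2, 4), B_2C_1 = (8, -3, -1); a normal to P_1 is B_2A_3 × B_2C_1 = (10, 28, -4).
Using B_2: P_1 has equation 10x + 28y - 4z = -98.
n·A − d = (10)·(-8) + (28)·(-6) + (-4)·(-4) − (-98) = -134; |n| = √900.
Distance = |-134| / √900 = 134/√900 ≈ 4.467.

4.467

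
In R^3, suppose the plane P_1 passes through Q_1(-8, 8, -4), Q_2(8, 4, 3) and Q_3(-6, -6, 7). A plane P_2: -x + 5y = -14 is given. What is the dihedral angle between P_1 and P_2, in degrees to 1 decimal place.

52.0

Q_1Q_2 = (16, -4, 7), Q_1Q_3 = (2, -14, 11); a normal to P_1 is Q_1Q_2 × Q_1Q_3 = (54, -162, -216).
Using Q_1: P_1 has equation 54x - 162y - 216z = -864.
cos θ = |n₁·n₂| / (|n₁||n₂|) = |-864| / (√75816 · √26).
θ = arccos(0.61538) ≈ 52.0°.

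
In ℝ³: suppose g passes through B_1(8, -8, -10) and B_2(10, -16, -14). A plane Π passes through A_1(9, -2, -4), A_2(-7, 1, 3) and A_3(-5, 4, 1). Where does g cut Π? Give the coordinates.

(5, 4, -4)

A direction vector for g is B_2 − B_1 = (2, -8, -4).
A_1A_2 = (-16, 3, 7), A_1A_3 = (-14, 6, 5); a normal to Π is A_1A_2 × A_1A_3 = (-27, -18, -54).
Using A_1: Π has equation -27x - 18y - 54z = 9.
Substitute r = (8, -8, -10) + t(2, -8, -4) into the plane: 468 + 306t = 9, so t = -3/2.
Intersection: (8, -8, -10) + (-3/2)·(2, -8, -4) = (5, 4, -4).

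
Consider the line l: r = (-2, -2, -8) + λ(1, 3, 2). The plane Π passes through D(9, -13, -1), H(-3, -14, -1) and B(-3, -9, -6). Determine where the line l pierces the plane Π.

(-3, -5, -10)

DH = (-12, -1, 0), DB = (-12, 4, -5); a normal to Π is DH × DB = (5, -60, -60).
Using D: Π has equation 5x - 60y - 60z = 885.
Substitute r = (-2, -2, -8) + t(1, 3, 2) into the plane: 590 + (-295)t = 885, so t = -1.
Intersection: (-2, -2, -8) + (-1)·(1, 3, 2) = (-3, -5, -10).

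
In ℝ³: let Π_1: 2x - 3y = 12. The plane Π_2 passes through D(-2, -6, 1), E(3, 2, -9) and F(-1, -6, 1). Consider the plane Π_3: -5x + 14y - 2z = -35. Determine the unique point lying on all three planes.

(3, -2, -4)

DE = (5, 8, -10), DF = (1, 0, 0); a normal to Π_2 is DE × DF = (0, -10, -8).
Using D: Π_2 has equation -10y - 8z = 52.
Solving the 3×3 linear system 2x - 3y = 12, -10y - 8z = 52, -5x + 14y - 2z = -35 (e.g. by elimination or Cramer's rule, determinant = 144) gives (3, -2, -4).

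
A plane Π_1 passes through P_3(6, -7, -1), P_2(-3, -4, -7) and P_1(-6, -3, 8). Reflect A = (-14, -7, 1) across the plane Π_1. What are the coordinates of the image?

P_3P_2 = (-9, 3, -6), P_3P_1 = (-12, 4, 9); a normal to Π_1 is P_3P_2 × P_3P_1 = (51, 153, 0).
Using P_3: Π_1 has equation 51x + 153y = -765.
λ = (n·A − d)/|n|² = (-1785 − (-765))/26010 = -2/51.
Reflection = A − 2λn = (-14, -7, 1) − (-4/51)·(51, 153, 0) = (-10, 5, 1).

(-10, 5, 1)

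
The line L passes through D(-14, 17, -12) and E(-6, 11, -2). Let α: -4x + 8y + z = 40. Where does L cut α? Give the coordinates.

(2, 5, 8)

A direction vector for L is E − D = (8, -6, 10).
Substitute r = (-14, 17, -12) + t(8, -6, 10) into the plane: 180 + (-70)t = 40, so t = 2.
Intersection: (-14, 17, -12) + 2·(8, -6, 10) = (2, 5, 8).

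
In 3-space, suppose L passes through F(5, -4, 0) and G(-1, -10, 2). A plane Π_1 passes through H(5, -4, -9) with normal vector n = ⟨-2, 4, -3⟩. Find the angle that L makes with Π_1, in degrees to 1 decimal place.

A direction vector for L is G − F = (-6, -6, 2).
Π_1: n·r = n·H gives -2x + 4y - 3z = 1.
sin θ = |n·v| / (|n||v|) = |-18| / (√29 · √76) = 0.38341.
θ ≈ 22.5°.

22.5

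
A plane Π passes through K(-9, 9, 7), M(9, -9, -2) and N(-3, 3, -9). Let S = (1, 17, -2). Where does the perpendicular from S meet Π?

KM = (18, -18, -9), KN = (6, -6, -16); a normal to Π is KM × KN = (234, 234, 0).
Using K: Π has equation 234x + 234y = 0.
Foot = S − λn with λ = (n·S − d)/|n|² = (4212 − 0)/109512 = 1/26.
Foot = (1, 17, -2) − (1/26)·(234, 234, 0) = (-8, 8, -2).

(-8, 8, -2)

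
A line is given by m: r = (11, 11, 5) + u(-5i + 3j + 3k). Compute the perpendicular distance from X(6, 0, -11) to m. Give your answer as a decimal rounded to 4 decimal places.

18.1403

Taking (11, 11, 5) on m with direction v = (-5, 3, 3): w = X − (11, 11, 5) = (-5, -11, -16), and w × v = (15, 95, -70).
Distance = |w × v| / |v| = √14150 / √43 ≈ 18.1403.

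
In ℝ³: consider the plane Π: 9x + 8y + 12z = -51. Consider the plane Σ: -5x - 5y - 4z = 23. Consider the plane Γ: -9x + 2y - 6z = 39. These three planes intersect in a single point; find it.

Solving the 3×3 linear system 9x + 8y + 12z = -51, -5x - 5y - 4z = 23, -9x + 2y - 6z = 39 (e.g. by elimination or Cramer's rule, determinant = -270) gives (-3, 0, -2).

(-3, 0, -2)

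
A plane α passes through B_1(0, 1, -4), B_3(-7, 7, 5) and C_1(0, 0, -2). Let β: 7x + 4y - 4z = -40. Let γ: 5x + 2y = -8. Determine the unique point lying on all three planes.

B_1B_3 = (-7, 6, 9), B_1C_1 = (0, -1, 2); a normal to α is B_1B_3 × B_1C_1 = (21, 14, 7).
Using B_1: α has equation 21x + 14y + 7z = -14.
Solving the 3×3 linear system 21x + 14y + 7z = -14, 7x + 4y - 4z = -40, 5x + 2y = -8 (e.g. by elimination or Cramer's rule, determinant = -154) gives (0, -4, 6).

(0, -4, 6)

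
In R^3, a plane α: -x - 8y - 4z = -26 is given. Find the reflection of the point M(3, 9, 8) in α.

(1, -7, 0)

λ = (n·M − d)/|n|² = (-107 − (-26))/81 = -1.
Reflection = M − 2λn = (3, 9, 8) − (-2)·(-1, -8, -4) = (1, -7, 0).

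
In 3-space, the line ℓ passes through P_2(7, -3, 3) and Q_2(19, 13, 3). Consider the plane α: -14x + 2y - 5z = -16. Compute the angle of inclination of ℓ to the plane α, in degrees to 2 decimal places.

26.96

A direction vector for ℓ is Q_2 − P_2 = (12, 16, 0).
sin θ = |n·v| / (|n||v|) = |-136| / (√225 · √400) = 0.45333.
θ ≈ 26.96°.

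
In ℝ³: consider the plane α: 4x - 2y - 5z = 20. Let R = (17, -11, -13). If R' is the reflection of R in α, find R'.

(-7, 1, 17)

λ = (n·R − d)/|n|² = (155 − 20)/45 = 3.
Reflection = R − 2λn = (17, -11, -13) − 6·(4, -2, -5) = (-7, 1, 17).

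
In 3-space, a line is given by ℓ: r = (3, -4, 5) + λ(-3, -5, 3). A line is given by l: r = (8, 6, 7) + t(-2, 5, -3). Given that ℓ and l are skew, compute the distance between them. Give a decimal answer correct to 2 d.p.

Common perpendicular direction n = (-3, -5, 3) × (-2, 5, -3) = (0, -15, -25).
With w = (8, 6, 7) − (3, -4, 5) = (5, 10, 2), w · n = -200.
Distance = |w · n| / |n| = |-200| / √850 ≈ 6.86.

6.86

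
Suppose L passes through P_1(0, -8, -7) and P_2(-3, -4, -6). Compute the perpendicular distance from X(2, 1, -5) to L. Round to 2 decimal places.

7.04

A direction vector for L is P_2 − P_1 = (-3, 4, 1).
Taking (0, -8, -7) on L with direction v = (-3, 4, 1): w = X − (0, -8, -7) = (2, 9, 2), and w × v = (1, -8, 35).
Distance = |w × v| / |v| = √1290 / √26 ≈ 7.04.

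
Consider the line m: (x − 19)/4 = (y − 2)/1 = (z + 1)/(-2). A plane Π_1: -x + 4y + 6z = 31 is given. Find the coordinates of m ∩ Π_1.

m has direction (4, 1, -2) through (19, 2, -1).
Substitute r = (19, 2, -1) + t(4, 1, -2) into the plane: -17 + (-12)t = 31, so t = -4.
Intersection: (19, 2, -1) + (-4)·(4, 1, -2) = (3, -2, 7).

(3, -2, 7)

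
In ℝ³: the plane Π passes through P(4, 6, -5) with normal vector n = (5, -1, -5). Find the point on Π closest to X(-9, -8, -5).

Π: n·r = n·P gives 5x - y - 5z = 39.
Foot = X − λn with λ = (n·X − d)/|n|² = (-12 − 39)/51 = -1.
Foot = (-9, -8, -5) − (-1)·(5, -1, -5) = (-4, -9, -10).

(-4, -9, -10)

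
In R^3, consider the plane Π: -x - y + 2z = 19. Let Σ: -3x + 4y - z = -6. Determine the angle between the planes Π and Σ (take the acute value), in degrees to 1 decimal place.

76.1

cos θ = |n₁·n₂| / (|n₁||n₂|) = |-3| / (√6 · √26).
θ = arccos(0.24019) ≈ 76.1°.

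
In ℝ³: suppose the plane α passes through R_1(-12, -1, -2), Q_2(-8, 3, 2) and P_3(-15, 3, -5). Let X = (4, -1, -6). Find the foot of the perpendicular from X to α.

R_1Q_2 = (4, 4, 4), R_1P_3 = (-3, 4, -3); a normal to α is R_1Q_2 × R_1P_3 = (-28, 0, 28).
Using R_1: α has equation -28x + 28z = 280.
Foot = X − λn with λ = (n·X − d)/|n|² = (-280 − 280)/1568 = -5/14.
Foot = (4, -1, -6) − (-5/14)·(-28, 0, 28) = (-6, -1, 4).

(-6, -1, 4)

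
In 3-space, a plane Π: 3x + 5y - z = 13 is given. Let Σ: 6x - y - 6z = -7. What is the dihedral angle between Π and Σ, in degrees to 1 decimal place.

67.9

cos θ = |n₁·n₂| / (|n₁||n₂|) = |19| / (√35 · √73).
θ = arccos(0.37589) ≈ 67.9°.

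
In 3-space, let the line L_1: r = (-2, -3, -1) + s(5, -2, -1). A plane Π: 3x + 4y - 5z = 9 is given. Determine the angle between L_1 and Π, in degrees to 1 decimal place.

sin θ = |n·v| / (|n||v|) = |12| / (√50 · √30) = 0.30984.
θ ≈ 18.0°.

18.0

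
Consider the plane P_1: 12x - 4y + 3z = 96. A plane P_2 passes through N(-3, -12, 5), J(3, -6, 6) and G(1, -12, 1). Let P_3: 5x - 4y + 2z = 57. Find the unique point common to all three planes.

NJ = (6, 6, 1), NG = (4, 0, -4); a normal to P_2 is NJ × NG = (-24, 28, -24).
Using N: P_2 has equation -24x + 28y - 24z = -384.
Solving the 3×3 linear system 12x - 4y + 3z = 96, -24x + 28y - 24z = -384, 5x - 4y + 2z = 57 (e.g. by elimination or Cramer's rule, determinant = -324) gives (5, -6, 4).

(5, -6, 4)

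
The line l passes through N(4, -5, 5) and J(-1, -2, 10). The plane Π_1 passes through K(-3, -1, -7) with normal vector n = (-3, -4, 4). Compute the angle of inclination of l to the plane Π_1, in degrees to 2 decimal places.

A direction vector for l is J − N = (-5, 3, 5).
Π_1: n·r = n·K gives -3x - 4y + 4z = -15.
sin θ = |n·v| / (|n||v|) = |23| / (√41 · √59) = 0.46764.
θ ≈ 27.88°.

27.88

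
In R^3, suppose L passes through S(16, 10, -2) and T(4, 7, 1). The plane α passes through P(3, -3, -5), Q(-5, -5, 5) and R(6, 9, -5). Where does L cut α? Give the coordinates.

(0, 6, 2)

A direction vector for L is T − S = (-12, -3, 3).
PQ = (-8, -2, 10), PR = (3, 12, 0); a normal to α is PQ × PR = (-120, 30, -90).
Using P: α has equation -120x + 30y - 90z = 0.
Substitute r = (16, 10, -2) + t(-12, -3, 3) into the plane: -1440 + 1080t = 0, so t = 4/3.
Intersection: (16, 10, -2) + (4/3)·(-12, -3, 3) = (0, 6, 2).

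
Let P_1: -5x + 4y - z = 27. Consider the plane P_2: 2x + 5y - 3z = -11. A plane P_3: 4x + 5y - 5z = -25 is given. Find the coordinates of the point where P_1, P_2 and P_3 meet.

Solving the 3×3 linear system -5x + 4y - z = 27, 2x + 5y - 3z = -11, 4x + 5y - 5z = -25 (e.g. by elimination or Cramer's rule, determinant = 52) gives (-5, 1, 2).

(-5, 1, 2)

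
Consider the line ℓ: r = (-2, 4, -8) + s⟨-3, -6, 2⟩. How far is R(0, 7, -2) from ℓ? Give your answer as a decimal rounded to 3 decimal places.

6.787

Taking (-2, 4, -8) on ℓ with direction v = (-3, -6, 2): w = R − (-2, 4, -8) = (2, 3, 6), and w × v = (42, -22, -3).
Distance = |w × v| / |v| = √2257 / √49 ≈ 6.787.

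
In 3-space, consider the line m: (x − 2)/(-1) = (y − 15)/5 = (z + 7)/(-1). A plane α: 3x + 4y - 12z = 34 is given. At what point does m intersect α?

m has direction (-1, 5, -1) through (2, 15, -7).
Substitute r = (2, 15, -7) + t(-1, 5, -1) into the plane: 150 + 29t = 34, so t = -4.
Intersection: (2, 15, -7) + (-4)·(-1, 5, -1) = (6, -5, -3).

(6, -5, -3)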